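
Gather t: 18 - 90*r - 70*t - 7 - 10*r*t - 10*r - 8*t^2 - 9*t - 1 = -100*r - 8*t^2 + t*(-10*r - 79) + 10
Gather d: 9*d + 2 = 9*d + 2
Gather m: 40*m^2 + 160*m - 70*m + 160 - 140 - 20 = 40*m^2 + 90*m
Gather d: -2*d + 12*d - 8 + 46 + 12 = 10*d + 50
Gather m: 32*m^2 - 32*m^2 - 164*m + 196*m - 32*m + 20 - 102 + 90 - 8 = 0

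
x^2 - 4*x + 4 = (x - 2)^2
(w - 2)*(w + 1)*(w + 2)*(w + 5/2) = w^4 + 7*w^3/2 - 3*w^2/2 - 14*w - 10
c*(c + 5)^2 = c^3 + 10*c^2 + 25*c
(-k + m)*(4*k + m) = -4*k^2 + 3*k*m + m^2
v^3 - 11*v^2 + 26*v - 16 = (v - 8)*(v - 2)*(v - 1)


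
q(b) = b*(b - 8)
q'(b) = 2*b - 8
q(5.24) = -14.46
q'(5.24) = 2.48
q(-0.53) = 4.52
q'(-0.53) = -9.06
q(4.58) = -15.66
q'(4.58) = 1.16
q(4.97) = -15.06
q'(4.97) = 1.94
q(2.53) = -13.84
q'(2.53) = -2.94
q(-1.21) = 11.14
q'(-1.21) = -10.42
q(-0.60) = 5.16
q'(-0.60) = -9.20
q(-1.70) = 16.49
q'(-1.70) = -11.40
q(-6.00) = 84.00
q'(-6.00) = -20.00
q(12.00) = 48.00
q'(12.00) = 16.00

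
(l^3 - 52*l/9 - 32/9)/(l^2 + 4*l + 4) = (l^2 - 2*l - 16/9)/(l + 2)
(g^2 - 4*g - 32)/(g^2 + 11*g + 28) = (g - 8)/(g + 7)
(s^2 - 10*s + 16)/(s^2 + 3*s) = (s^2 - 10*s + 16)/(s*(s + 3))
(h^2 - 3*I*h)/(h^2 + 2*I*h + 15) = h/(h + 5*I)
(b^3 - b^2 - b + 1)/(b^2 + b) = b - 2 + 1/b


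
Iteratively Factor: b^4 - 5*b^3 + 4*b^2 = (b)*(b^3 - 5*b^2 + 4*b) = b*(b - 1)*(b^2 - 4*b) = b^2*(b - 1)*(b - 4)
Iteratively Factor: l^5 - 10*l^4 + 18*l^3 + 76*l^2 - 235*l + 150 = (l - 5)*(l^4 - 5*l^3 - 7*l^2 + 41*l - 30) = (l - 5)^2*(l^3 - 7*l + 6) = (l - 5)^2*(l - 2)*(l^2 + 2*l - 3) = (l - 5)^2*(l - 2)*(l + 3)*(l - 1)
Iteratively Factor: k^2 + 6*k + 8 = (k + 4)*(k + 2)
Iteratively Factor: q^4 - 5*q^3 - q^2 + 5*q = (q)*(q^3 - 5*q^2 - q + 5) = q*(q + 1)*(q^2 - 6*q + 5) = q*(q - 5)*(q + 1)*(q - 1)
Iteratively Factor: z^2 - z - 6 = (z - 3)*(z + 2)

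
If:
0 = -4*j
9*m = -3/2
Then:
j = 0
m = -1/6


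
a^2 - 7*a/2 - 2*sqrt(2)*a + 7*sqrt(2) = (a - 7/2)*(a - 2*sqrt(2))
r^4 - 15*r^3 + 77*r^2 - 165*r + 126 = (r - 7)*(r - 3)^2*(r - 2)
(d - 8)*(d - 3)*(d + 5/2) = d^3 - 17*d^2/2 - 7*d/2 + 60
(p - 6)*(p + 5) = p^2 - p - 30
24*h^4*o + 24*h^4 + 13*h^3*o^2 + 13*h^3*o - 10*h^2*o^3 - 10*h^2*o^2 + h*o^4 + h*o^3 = (-8*h + o)*(-3*h + o)*(h + o)*(h*o + h)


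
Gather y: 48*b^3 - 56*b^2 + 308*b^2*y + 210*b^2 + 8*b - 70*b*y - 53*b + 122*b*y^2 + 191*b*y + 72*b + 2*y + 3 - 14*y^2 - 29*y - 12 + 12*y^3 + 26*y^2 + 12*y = 48*b^3 + 154*b^2 + 27*b + 12*y^3 + y^2*(122*b + 12) + y*(308*b^2 + 121*b - 15) - 9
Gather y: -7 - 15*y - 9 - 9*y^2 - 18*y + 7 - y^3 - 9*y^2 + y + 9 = -y^3 - 18*y^2 - 32*y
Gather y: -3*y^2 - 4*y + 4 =-3*y^2 - 4*y + 4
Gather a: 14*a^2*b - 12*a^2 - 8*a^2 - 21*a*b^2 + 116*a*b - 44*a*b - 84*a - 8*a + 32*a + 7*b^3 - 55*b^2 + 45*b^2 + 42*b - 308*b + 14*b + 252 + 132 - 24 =a^2*(14*b - 20) + a*(-21*b^2 + 72*b - 60) + 7*b^3 - 10*b^2 - 252*b + 360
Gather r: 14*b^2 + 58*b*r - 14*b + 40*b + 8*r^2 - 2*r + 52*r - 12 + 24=14*b^2 + 26*b + 8*r^2 + r*(58*b + 50) + 12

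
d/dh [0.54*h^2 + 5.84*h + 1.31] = 1.08*h + 5.84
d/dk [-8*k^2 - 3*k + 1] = -16*k - 3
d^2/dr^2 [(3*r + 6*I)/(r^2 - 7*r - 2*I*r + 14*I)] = 6*((7 - 3*r)*(r^2 - 7*r - 2*I*r + 14*I) + (r + 2*I)*(-2*r + 7 + 2*I)^2)/(r^2 - 7*r - 2*I*r + 14*I)^3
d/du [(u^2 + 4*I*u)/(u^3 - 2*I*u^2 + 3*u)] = (-u^2 - 8*I*u - 5)/(u^4 - 4*I*u^3 + 2*u^2 - 12*I*u + 9)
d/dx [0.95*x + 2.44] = 0.950000000000000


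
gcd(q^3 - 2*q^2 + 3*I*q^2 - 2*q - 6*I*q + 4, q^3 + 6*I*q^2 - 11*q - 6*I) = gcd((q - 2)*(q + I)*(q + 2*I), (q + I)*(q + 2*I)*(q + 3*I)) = q^2 + 3*I*q - 2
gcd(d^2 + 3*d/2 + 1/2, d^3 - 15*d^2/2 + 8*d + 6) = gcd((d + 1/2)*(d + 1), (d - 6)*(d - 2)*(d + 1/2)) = d + 1/2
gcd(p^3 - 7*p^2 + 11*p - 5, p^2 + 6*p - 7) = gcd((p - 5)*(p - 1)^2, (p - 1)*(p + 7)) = p - 1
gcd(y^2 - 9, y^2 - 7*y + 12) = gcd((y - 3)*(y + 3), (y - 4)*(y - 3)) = y - 3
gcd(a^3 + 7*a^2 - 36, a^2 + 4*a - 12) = a^2 + 4*a - 12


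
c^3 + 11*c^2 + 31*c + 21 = (c + 1)*(c + 3)*(c + 7)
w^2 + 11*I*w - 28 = (w + 4*I)*(w + 7*I)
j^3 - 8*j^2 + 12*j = j*(j - 6)*(j - 2)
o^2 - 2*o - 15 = (o - 5)*(o + 3)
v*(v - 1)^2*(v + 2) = v^4 - 3*v^2 + 2*v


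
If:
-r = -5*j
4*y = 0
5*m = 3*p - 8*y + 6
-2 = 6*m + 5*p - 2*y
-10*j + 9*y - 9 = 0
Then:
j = -9/10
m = 24/43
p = -46/43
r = -9/2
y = 0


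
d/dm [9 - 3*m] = -3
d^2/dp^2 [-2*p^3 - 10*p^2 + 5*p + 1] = -12*p - 20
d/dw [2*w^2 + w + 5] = 4*w + 1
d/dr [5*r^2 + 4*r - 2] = 10*r + 4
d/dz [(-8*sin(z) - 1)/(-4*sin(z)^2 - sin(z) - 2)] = (-32*sin(z)^2 - 8*sin(z) + 15)*cos(z)/(4*sin(z)^2 + sin(z) + 2)^2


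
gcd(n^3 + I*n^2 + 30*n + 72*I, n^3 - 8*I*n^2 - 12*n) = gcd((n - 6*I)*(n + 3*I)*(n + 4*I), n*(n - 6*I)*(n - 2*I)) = n - 6*I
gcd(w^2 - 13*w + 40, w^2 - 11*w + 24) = w - 8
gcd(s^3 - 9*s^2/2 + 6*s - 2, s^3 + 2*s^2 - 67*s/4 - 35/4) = 1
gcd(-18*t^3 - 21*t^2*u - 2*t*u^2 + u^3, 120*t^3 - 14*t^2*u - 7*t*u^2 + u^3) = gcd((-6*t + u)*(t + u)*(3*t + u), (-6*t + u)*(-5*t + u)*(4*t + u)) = 6*t - u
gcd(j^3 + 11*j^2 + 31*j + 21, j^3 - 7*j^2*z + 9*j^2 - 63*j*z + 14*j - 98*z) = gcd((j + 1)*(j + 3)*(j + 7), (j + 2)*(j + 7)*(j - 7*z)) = j + 7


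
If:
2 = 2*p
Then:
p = 1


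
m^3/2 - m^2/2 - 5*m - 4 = (m/2 + 1)*(m - 4)*(m + 1)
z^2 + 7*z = z*(z + 7)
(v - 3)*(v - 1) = v^2 - 4*v + 3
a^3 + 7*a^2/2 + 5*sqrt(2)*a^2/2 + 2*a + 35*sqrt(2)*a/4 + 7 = (a + 7/2)*(a + sqrt(2)/2)*(a + 2*sqrt(2))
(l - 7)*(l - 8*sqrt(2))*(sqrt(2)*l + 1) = sqrt(2)*l^3 - 15*l^2 - 7*sqrt(2)*l^2 - 8*sqrt(2)*l + 105*l + 56*sqrt(2)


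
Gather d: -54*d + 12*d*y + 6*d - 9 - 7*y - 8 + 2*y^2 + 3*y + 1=d*(12*y - 48) + 2*y^2 - 4*y - 16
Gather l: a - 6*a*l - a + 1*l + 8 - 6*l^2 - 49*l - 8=-6*l^2 + l*(-6*a - 48)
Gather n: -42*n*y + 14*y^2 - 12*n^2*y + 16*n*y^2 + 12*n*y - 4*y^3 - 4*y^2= -12*n^2*y + n*(16*y^2 - 30*y) - 4*y^3 + 10*y^2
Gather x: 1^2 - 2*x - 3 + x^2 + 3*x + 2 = x^2 + x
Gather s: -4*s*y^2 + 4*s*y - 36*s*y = s*(-4*y^2 - 32*y)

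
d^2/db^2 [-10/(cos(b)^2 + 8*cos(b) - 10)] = 20*(2*sin(b)^4 - 53*sin(b)^2 + 25*cos(b) + 3*cos(3*b) - 23)/(-sin(b)^2 + 8*cos(b) - 9)^3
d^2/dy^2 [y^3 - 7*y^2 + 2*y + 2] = 6*y - 14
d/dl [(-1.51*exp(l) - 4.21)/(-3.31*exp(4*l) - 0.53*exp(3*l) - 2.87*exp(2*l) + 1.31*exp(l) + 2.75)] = (-14.9943*exp(4*l) - 57.341*exp(3*l) - 11.0276*exp(2*l) - 24.1654*exp(l) + 1.3626)*exp(l)/(10.9561*exp(8*l) + 3.5086*exp(7*l) + 19.2803*exp(6*l) - 5.63*exp(5*l) - 11.3567*exp(4*l) - 10.4344*exp(3*l) - 14.0689*exp(2*l) + 7.205*exp(l) + 7.5625)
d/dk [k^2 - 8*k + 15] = 2*k - 8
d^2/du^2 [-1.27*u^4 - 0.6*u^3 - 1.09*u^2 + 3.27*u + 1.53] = -15.24*u^2 - 3.6*u - 2.18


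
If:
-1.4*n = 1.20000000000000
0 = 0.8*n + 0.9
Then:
No Solution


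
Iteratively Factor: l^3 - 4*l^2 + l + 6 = (l - 3)*(l^2 - l - 2) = (l - 3)*(l + 1)*(l - 2)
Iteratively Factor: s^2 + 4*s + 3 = (s + 3)*(s + 1)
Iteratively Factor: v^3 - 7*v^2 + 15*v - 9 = (v - 3)*(v^2 - 4*v + 3) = (v - 3)*(v - 1)*(v - 3)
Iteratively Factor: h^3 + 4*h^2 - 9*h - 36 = (h + 3)*(h^2 + h - 12) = (h - 3)*(h + 3)*(h + 4)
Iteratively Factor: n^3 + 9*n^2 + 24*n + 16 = (n + 1)*(n^2 + 8*n + 16) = (n + 1)*(n + 4)*(n + 4)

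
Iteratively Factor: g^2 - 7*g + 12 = (g - 4)*(g - 3)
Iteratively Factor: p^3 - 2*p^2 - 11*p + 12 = (p + 3)*(p^2 - 5*p + 4) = (p - 1)*(p + 3)*(p - 4)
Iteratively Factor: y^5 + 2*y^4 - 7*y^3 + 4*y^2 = (y - 1)*(y^4 + 3*y^3 - 4*y^2) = (y - 1)^2*(y^3 + 4*y^2) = y*(y - 1)^2*(y^2 + 4*y) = y*(y - 1)^2*(y + 4)*(y)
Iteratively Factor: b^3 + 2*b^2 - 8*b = (b)*(b^2 + 2*b - 8) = b*(b - 2)*(b + 4)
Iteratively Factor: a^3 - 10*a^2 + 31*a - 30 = (a - 2)*(a^2 - 8*a + 15) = (a - 3)*(a - 2)*(a - 5)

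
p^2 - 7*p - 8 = (p - 8)*(p + 1)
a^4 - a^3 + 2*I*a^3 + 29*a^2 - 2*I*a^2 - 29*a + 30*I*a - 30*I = (a - 1)*(a - 5*I)*(a + I)*(a + 6*I)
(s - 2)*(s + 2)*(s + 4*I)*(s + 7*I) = s^4 + 11*I*s^3 - 32*s^2 - 44*I*s + 112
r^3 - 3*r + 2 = (r - 1)^2*(r + 2)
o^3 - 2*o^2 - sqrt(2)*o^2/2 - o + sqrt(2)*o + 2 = (o - 2)*(o - sqrt(2))*(o + sqrt(2)/2)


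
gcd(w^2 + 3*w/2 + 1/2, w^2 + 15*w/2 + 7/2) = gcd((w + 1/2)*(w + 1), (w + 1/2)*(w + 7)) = w + 1/2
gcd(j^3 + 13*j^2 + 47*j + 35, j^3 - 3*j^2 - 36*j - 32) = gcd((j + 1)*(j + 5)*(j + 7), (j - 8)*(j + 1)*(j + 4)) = j + 1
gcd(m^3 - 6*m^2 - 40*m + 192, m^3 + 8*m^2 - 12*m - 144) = m^2 + 2*m - 24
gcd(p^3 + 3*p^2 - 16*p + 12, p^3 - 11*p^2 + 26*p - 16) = p^2 - 3*p + 2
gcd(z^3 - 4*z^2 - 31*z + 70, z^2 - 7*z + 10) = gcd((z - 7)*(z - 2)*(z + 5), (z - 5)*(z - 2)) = z - 2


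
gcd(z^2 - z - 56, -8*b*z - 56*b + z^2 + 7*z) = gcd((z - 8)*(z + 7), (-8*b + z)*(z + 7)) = z + 7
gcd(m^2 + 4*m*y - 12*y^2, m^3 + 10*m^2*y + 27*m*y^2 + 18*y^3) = m + 6*y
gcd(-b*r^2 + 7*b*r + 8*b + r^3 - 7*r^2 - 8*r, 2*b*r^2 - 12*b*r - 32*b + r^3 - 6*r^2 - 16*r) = r - 8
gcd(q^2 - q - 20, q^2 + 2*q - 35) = q - 5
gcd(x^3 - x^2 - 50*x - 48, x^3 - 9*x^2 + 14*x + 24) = x + 1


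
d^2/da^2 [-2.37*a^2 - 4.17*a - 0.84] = -4.74000000000000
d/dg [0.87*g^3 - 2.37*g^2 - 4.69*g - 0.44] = 2.61*g^2 - 4.74*g - 4.69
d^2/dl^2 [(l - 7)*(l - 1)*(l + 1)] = 6*l - 14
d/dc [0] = 0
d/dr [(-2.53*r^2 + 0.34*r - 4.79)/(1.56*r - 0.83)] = (-3.9468*r^2 + 4.1998*r + 7.1902)/(2.4336*r^2 - 2.5896*r + 0.6889)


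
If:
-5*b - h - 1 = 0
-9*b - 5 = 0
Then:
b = -5/9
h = 16/9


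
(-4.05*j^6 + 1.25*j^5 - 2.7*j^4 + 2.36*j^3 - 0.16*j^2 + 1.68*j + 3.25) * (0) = 0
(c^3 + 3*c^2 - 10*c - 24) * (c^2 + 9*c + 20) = c^5 + 12*c^4 + 37*c^3 - 54*c^2 - 416*c - 480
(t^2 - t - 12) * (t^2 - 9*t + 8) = t^4 - 10*t^3 + 5*t^2 + 100*t - 96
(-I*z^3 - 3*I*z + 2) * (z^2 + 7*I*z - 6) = -I*z^5 + 7*z^4 + 3*I*z^3 + 23*z^2 + 32*I*z - 12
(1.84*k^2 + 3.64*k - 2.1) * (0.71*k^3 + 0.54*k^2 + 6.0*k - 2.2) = 1.3064*k^5 + 3.578*k^4 + 11.5146*k^3 + 16.658*k^2 - 20.608*k + 4.62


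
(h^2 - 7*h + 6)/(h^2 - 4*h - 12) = (h - 1)/(h + 2)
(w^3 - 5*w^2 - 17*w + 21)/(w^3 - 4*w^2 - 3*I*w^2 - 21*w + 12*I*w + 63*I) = (w - 1)/(w - 3*I)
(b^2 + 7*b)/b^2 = (b + 7)/b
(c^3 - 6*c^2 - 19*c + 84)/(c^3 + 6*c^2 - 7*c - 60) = (c - 7)/(c + 5)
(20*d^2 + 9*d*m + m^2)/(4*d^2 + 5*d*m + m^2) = (5*d + m)/(d + m)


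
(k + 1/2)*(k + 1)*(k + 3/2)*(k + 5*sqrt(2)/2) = k^4 + 3*k^3 + 5*sqrt(2)*k^3/2 + 11*k^2/4 + 15*sqrt(2)*k^2/2 + 3*k/4 + 55*sqrt(2)*k/8 + 15*sqrt(2)/8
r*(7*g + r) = 7*g*r + r^2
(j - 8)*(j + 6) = j^2 - 2*j - 48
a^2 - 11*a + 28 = (a - 7)*(a - 4)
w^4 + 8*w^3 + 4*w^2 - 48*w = w*(w - 2)*(w + 4)*(w + 6)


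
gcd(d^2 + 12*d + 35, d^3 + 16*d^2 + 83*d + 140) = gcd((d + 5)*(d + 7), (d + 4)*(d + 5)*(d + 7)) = d^2 + 12*d + 35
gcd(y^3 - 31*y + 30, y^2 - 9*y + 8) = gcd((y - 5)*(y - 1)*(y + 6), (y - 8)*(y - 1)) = y - 1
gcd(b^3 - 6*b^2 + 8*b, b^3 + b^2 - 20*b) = b^2 - 4*b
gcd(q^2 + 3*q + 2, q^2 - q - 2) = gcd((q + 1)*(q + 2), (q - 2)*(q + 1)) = q + 1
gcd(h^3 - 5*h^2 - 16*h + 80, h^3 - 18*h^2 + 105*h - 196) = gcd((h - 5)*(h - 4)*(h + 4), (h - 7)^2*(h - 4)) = h - 4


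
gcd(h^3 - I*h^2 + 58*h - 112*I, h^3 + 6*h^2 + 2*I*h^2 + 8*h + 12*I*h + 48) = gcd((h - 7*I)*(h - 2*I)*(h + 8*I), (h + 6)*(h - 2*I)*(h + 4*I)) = h - 2*I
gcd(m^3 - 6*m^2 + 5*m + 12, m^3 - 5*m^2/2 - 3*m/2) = m - 3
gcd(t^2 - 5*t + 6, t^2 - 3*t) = t - 3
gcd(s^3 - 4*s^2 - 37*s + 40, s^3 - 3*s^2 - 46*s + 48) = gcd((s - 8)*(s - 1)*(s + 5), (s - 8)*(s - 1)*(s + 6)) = s^2 - 9*s + 8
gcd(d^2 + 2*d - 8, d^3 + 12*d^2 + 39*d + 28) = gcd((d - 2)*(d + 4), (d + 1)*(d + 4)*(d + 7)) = d + 4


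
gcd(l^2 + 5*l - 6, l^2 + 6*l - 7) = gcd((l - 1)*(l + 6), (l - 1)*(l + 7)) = l - 1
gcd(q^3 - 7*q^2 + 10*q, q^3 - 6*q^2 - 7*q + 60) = q - 5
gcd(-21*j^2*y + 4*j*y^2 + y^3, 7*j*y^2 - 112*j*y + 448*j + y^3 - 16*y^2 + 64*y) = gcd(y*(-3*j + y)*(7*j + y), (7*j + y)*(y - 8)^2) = 7*j + y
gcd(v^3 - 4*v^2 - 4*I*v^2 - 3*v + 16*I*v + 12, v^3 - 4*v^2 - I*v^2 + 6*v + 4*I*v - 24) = v^2 + v*(-4 - 3*I) + 12*I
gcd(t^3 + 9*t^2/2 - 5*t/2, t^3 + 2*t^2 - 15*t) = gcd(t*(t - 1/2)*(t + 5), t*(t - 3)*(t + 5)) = t^2 + 5*t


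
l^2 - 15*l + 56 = (l - 8)*(l - 7)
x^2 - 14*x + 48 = (x - 8)*(x - 6)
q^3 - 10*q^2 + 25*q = q*(q - 5)^2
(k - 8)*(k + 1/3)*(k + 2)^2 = k^4 - 11*k^3/3 - 88*k^2/3 - 124*k/3 - 32/3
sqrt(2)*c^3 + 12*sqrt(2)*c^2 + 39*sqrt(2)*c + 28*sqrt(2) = (c + 4)*(c + 7)*(sqrt(2)*c + sqrt(2))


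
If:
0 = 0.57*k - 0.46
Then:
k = 0.81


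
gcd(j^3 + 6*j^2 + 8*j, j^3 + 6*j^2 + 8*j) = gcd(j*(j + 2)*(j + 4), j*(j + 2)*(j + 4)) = j^3 + 6*j^2 + 8*j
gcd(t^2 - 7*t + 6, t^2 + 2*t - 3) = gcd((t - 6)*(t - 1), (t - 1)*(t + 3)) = t - 1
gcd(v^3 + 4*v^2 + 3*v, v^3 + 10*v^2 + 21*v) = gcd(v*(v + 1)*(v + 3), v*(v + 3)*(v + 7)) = v^2 + 3*v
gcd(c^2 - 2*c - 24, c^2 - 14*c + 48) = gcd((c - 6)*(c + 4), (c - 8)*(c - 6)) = c - 6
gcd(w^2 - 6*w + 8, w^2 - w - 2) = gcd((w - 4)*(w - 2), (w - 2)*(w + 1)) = w - 2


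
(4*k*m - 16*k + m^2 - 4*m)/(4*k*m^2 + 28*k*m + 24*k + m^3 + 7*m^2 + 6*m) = (m - 4)/(m^2 + 7*m + 6)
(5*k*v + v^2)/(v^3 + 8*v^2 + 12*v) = (5*k + v)/(v^2 + 8*v + 12)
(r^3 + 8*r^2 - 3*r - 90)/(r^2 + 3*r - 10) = (r^2 + 3*r - 18)/(r - 2)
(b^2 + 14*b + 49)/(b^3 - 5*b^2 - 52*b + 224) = (b + 7)/(b^2 - 12*b + 32)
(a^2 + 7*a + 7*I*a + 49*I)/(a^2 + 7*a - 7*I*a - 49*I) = (a + 7*I)/(a - 7*I)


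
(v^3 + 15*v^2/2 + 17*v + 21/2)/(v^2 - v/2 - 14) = (v^2 + 4*v + 3)/(v - 4)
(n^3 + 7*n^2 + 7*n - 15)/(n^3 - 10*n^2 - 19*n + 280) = (n^2 + 2*n - 3)/(n^2 - 15*n + 56)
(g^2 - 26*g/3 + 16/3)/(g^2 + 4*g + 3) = (3*g^2 - 26*g + 16)/(3*(g^2 + 4*g + 3))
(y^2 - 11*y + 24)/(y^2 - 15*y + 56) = (y - 3)/(y - 7)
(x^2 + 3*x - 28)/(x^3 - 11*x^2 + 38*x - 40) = (x + 7)/(x^2 - 7*x + 10)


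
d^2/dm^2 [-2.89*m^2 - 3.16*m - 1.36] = -5.78000000000000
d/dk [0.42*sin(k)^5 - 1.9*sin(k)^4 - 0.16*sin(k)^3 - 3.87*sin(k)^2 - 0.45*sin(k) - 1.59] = (2.1*sin(k)^4 - 7.6*sin(k)^3 - 0.48*sin(k)^2 - 7.74*sin(k) - 0.45)*cos(k)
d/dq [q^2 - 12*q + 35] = 2*q - 12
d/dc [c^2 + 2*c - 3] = 2*c + 2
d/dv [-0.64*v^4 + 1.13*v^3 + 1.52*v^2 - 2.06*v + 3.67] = -2.56*v^3 + 3.39*v^2 + 3.04*v - 2.06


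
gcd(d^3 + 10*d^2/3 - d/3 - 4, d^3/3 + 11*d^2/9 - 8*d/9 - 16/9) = 1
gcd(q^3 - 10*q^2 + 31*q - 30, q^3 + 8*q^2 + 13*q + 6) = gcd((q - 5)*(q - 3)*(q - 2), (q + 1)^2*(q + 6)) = 1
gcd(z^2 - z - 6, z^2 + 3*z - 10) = 1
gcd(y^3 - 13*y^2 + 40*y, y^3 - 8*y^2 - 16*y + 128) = y - 8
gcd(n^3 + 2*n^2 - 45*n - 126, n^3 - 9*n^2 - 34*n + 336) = n^2 - n - 42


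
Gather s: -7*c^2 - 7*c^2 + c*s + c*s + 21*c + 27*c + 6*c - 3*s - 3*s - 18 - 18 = -14*c^2 + 54*c + s*(2*c - 6) - 36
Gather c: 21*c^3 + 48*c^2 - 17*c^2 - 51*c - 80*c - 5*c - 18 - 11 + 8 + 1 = 21*c^3 + 31*c^2 - 136*c - 20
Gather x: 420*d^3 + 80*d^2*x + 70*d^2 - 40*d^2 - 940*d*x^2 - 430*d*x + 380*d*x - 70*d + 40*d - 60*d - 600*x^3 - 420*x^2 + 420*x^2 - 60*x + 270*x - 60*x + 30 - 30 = 420*d^3 + 30*d^2 - 940*d*x^2 - 90*d - 600*x^3 + x*(80*d^2 - 50*d + 150)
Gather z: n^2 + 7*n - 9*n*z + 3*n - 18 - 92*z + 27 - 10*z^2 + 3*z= n^2 + 10*n - 10*z^2 + z*(-9*n - 89) + 9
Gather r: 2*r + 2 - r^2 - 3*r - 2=-r^2 - r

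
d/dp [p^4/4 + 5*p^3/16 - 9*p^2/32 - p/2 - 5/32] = p^3 + 15*p^2/16 - 9*p/16 - 1/2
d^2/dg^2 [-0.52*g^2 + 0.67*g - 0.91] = -1.04000000000000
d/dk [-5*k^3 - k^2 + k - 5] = -15*k^2 - 2*k + 1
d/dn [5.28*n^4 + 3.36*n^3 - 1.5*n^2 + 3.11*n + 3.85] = 21.12*n^3 + 10.08*n^2 - 3.0*n + 3.11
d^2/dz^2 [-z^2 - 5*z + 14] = -2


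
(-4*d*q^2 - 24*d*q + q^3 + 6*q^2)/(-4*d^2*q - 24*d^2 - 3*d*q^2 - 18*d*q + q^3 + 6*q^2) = q/(d + q)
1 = 1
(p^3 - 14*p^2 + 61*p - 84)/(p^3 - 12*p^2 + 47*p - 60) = (p - 7)/(p - 5)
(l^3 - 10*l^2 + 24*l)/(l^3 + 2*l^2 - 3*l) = (l^2 - 10*l + 24)/(l^2 + 2*l - 3)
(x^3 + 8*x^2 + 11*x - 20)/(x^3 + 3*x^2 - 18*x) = (x^3 + 8*x^2 + 11*x - 20)/(x*(x^2 + 3*x - 18))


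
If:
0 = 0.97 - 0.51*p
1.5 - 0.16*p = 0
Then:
No Solution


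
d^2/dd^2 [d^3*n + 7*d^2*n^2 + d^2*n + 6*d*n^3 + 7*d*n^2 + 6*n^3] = 2*n*(3*d + 7*n + 1)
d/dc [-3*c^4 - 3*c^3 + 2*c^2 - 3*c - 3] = -12*c^3 - 9*c^2 + 4*c - 3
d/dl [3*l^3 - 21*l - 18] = 9*l^2 - 21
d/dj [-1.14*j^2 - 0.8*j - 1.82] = -2.28*j - 0.8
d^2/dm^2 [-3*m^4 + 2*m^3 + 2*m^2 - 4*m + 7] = -36*m^2 + 12*m + 4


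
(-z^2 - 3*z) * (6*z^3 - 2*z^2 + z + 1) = -6*z^5 - 16*z^4 + 5*z^3 - 4*z^2 - 3*z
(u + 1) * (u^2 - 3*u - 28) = u^3 - 2*u^2 - 31*u - 28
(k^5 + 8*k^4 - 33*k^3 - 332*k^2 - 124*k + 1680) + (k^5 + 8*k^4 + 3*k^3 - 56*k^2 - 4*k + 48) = 2*k^5 + 16*k^4 - 30*k^3 - 388*k^2 - 128*k + 1728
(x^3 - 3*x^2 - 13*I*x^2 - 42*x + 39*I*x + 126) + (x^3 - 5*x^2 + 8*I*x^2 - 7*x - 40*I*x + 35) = 2*x^3 - 8*x^2 - 5*I*x^2 - 49*x - I*x + 161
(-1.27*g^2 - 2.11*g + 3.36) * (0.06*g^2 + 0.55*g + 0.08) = -0.0762*g^4 - 0.8251*g^3 - 1.0605*g^2 + 1.6792*g + 0.2688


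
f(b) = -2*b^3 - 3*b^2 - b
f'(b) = -6*b^2 - 6*b - 1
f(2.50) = -52.50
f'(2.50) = -53.50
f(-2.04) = 6.53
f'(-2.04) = -13.73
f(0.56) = -1.85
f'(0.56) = -6.24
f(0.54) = -1.73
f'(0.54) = -5.99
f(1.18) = -8.64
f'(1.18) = -16.43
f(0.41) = -1.05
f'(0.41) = -4.47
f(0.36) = -0.84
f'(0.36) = -3.94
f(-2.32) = 11.15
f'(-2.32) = -19.37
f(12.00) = -3900.00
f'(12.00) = -937.00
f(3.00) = -84.00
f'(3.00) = -73.00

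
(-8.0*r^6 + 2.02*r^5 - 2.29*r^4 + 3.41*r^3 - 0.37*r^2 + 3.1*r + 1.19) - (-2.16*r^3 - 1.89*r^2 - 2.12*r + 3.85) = -8.0*r^6 + 2.02*r^5 - 2.29*r^4 + 5.57*r^3 + 1.52*r^2 + 5.22*r - 2.66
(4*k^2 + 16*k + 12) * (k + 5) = 4*k^3 + 36*k^2 + 92*k + 60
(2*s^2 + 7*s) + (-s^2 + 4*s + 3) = s^2 + 11*s + 3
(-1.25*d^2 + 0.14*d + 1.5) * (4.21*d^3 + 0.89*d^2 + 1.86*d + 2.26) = -5.2625*d^5 - 0.5231*d^4 + 4.1146*d^3 - 1.2296*d^2 + 3.1064*d + 3.39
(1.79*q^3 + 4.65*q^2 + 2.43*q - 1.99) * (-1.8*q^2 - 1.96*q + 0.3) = -3.222*q^5 - 11.8784*q^4 - 12.951*q^3 + 0.2142*q^2 + 4.6294*q - 0.597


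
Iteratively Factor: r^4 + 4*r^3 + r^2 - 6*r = (r + 2)*(r^3 + 2*r^2 - 3*r) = (r - 1)*(r + 2)*(r^2 + 3*r) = (r - 1)*(r + 2)*(r + 3)*(r)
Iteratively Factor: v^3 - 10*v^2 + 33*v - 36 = (v - 3)*(v^2 - 7*v + 12) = (v - 4)*(v - 3)*(v - 3)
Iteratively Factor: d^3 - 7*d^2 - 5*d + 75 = (d - 5)*(d^2 - 2*d - 15) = (d - 5)^2*(d + 3)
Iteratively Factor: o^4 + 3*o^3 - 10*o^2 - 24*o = (o)*(o^3 + 3*o^2 - 10*o - 24) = o*(o + 2)*(o^2 + o - 12) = o*(o - 3)*(o + 2)*(o + 4)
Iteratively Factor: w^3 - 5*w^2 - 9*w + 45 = (w - 3)*(w^2 - 2*w - 15) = (w - 3)*(w + 3)*(w - 5)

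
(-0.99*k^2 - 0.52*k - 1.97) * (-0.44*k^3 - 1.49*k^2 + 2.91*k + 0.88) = 0.4356*k^5 + 1.7039*k^4 - 1.2393*k^3 + 0.5509*k^2 - 6.1903*k - 1.7336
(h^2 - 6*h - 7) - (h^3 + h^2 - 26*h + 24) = -h^3 + 20*h - 31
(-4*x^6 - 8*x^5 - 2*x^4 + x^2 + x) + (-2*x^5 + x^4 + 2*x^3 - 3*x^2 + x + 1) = -4*x^6 - 10*x^5 - x^4 + 2*x^3 - 2*x^2 + 2*x + 1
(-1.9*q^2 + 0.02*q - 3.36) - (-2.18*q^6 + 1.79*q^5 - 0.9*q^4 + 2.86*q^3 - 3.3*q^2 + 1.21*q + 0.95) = 2.18*q^6 - 1.79*q^5 + 0.9*q^4 - 2.86*q^3 + 1.4*q^2 - 1.19*q - 4.31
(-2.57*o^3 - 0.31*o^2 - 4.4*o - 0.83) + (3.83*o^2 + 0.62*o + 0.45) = -2.57*o^3 + 3.52*o^2 - 3.78*o - 0.38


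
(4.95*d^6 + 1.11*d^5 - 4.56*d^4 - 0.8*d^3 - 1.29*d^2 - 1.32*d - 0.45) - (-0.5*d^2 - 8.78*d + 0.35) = 4.95*d^6 + 1.11*d^5 - 4.56*d^4 - 0.8*d^3 - 0.79*d^2 + 7.46*d - 0.8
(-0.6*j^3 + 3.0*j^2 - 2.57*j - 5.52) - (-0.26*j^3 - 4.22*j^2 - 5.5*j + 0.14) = -0.34*j^3 + 7.22*j^2 + 2.93*j - 5.66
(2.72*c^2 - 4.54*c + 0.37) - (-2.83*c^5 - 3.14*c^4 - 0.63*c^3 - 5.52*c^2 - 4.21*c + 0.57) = 2.83*c^5 + 3.14*c^4 + 0.63*c^3 + 8.24*c^2 - 0.33*c - 0.2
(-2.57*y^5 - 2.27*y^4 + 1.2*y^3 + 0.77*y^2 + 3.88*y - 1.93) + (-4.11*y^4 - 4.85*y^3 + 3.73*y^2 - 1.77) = -2.57*y^5 - 6.38*y^4 - 3.65*y^3 + 4.5*y^2 + 3.88*y - 3.7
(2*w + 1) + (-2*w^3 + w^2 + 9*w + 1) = -2*w^3 + w^2 + 11*w + 2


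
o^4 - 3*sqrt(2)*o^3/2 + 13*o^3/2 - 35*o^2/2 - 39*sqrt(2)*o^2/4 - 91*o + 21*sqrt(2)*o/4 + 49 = (o - 1/2)*(o + 7)*(o - 7*sqrt(2)/2)*(o + 2*sqrt(2))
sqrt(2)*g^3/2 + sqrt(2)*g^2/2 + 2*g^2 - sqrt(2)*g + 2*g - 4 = (g - 1)*(g + 2*sqrt(2))*(sqrt(2)*g/2 + sqrt(2))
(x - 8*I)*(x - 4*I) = x^2 - 12*I*x - 32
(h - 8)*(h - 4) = h^2 - 12*h + 32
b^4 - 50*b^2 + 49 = (b - 7)*(b - 1)*(b + 1)*(b + 7)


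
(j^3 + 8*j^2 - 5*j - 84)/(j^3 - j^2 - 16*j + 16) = (j^2 + 4*j - 21)/(j^2 - 5*j + 4)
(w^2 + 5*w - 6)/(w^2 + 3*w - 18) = (w - 1)/(w - 3)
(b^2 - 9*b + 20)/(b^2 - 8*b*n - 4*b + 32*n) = (b - 5)/(b - 8*n)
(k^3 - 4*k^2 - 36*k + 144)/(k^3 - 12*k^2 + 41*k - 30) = (k^2 + 2*k - 24)/(k^2 - 6*k + 5)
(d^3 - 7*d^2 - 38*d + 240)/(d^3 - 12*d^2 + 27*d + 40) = (d + 6)/(d + 1)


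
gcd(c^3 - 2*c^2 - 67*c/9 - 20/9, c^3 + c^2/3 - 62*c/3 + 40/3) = c - 4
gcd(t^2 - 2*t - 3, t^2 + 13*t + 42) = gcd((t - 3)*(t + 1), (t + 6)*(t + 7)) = 1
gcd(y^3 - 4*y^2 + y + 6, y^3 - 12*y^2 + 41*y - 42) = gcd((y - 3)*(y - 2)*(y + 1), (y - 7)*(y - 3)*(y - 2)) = y^2 - 5*y + 6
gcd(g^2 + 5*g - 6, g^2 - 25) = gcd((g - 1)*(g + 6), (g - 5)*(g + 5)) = 1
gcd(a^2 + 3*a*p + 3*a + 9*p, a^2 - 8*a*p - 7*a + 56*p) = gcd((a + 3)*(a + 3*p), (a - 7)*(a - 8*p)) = 1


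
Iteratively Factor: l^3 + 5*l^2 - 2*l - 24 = (l + 4)*(l^2 + l - 6) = (l - 2)*(l + 4)*(l + 3)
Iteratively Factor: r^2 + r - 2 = (r + 2)*(r - 1)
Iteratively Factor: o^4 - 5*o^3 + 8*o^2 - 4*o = (o - 2)*(o^3 - 3*o^2 + 2*o) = (o - 2)*(o - 1)*(o^2 - 2*o) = (o - 2)^2*(o - 1)*(o)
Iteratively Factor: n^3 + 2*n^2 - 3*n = (n)*(n^2 + 2*n - 3) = n*(n + 3)*(n - 1)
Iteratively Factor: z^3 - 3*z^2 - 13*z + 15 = (z - 5)*(z^2 + 2*z - 3) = (z - 5)*(z - 1)*(z + 3)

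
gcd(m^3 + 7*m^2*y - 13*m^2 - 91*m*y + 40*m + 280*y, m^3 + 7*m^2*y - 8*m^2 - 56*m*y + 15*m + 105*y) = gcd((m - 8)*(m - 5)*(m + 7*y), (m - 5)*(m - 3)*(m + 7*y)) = m^2 + 7*m*y - 5*m - 35*y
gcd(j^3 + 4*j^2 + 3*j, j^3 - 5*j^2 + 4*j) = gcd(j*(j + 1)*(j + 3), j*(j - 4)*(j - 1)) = j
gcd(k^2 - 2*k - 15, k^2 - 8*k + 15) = k - 5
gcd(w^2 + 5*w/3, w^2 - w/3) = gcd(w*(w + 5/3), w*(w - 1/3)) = w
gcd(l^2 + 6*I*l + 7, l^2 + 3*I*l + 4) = l - I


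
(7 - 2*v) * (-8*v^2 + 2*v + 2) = 16*v^3 - 60*v^2 + 10*v + 14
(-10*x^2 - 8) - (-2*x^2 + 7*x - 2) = -8*x^2 - 7*x - 6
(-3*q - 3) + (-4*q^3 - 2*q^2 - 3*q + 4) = -4*q^3 - 2*q^2 - 6*q + 1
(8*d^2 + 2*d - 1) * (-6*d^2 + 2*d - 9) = -48*d^4 + 4*d^3 - 62*d^2 - 20*d + 9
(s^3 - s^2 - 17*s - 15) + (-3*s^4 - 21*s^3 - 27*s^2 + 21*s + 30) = -3*s^4 - 20*s^3 - 28*s^2 + 4*s + 15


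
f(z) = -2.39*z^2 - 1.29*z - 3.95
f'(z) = -4.78*z - 1.29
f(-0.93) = -4.82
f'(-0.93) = 3.16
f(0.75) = -6.26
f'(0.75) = -4.88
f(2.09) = -17.09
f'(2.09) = -11.28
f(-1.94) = -10.44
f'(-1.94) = 7.98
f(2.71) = -25.00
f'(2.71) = -14.24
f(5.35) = -79.26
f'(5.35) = -26.86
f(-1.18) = -5.76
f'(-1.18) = 4.35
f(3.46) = -37.03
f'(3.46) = -17.83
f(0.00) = -3.95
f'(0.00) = -1.29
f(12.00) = -363.59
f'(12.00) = -58.65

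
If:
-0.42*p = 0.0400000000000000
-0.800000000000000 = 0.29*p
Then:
No Solution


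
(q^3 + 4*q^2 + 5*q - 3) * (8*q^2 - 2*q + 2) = 8*q^5 + 30*q^4 + 34*q^3 - 26*q^2 + 16*q - 6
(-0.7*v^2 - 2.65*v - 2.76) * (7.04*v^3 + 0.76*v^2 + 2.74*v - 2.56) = -4.928*v^5 - 19.188*v^4 - 23.3624*v^3 - 7.5666*v^2 - 0.7784*v + 7.0656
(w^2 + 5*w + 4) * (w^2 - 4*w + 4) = w^4 + w^3 - 12*w^2 + 4*w + 16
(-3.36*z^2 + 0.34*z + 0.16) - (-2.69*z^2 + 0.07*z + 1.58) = -0.67*z^2 + 0.27*z - 1.42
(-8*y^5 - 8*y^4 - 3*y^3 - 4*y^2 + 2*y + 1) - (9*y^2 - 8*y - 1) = -8*y^5 - 8*y^4 - 3*y^3 - 13*y^2 + 10*y + 2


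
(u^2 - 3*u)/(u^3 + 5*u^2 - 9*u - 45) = u/(u^2 + 8*u + 15)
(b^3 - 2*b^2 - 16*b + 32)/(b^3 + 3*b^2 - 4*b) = (b^2 - 6*b + 8)/(b*(b - 1))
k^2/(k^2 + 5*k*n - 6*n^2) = k^2/(k^2 + 5*k*n - 6*n^2)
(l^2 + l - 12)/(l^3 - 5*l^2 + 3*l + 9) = (l + 4)/(l^2 - 2*l - 3)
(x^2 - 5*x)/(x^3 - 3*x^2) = (x - 5)/(x*(x - 3))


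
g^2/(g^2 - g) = g/(g - 1)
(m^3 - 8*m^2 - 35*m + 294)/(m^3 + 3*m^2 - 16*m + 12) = (m^2 - 14*m + 49)/(m^2 - 3*m + 2)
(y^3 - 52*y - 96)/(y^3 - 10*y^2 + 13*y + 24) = (y^2 + 8*y + 12)/(y^2 - 2*y - 3)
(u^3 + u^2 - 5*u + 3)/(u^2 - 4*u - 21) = (u^2 - 2*u + 1)/(u - 7)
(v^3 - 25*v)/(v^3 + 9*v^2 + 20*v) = (v - 5)/(v + 4)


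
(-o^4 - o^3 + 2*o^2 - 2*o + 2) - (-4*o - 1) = -o^4 - o^3 + 2*o^2 + 2*o + 3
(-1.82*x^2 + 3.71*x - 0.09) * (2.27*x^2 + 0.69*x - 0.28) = -4.1314*x^4 + 7.1659*x^3 + 2.8652*x^2 - 1.1009*x + 0.0252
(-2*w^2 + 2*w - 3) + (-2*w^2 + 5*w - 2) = -4*w^2 + 7*w - 5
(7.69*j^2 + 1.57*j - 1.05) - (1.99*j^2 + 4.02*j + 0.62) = 5.7*j^2 - 2.45*j - 1.67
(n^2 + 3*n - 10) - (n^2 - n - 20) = 4*n + 10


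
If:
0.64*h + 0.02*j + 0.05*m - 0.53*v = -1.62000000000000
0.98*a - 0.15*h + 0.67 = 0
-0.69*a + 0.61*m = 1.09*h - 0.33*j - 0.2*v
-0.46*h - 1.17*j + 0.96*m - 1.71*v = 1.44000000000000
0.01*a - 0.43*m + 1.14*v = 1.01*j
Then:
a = -1.48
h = -5.19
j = -0.73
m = -9.21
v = -4.11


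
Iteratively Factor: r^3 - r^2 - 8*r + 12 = (r - 2)*(r^2 + r - 6) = (r - 2)*(r + 3)*(r - 2)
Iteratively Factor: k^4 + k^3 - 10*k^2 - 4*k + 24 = (k - 2)*(k^3 + 3*k^2 - 4*k - 12) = (k - 2)*(k + 3)*(k^2 - 4) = (k - 2)^2*(k + 3)*(k + 2)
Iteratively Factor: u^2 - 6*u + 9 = (u - 3)*(u - 3)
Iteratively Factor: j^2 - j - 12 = (j - 4)*(j + 3)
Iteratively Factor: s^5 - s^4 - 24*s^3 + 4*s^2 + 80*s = (s + 4)*(s^4 - 5*s^3 - 4*s^2 + 20*s) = s*(s + 4)*(s^3 - 5*s^2 - 4*s + 20) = s*(s - 2)*(s + 4)*(s^2 - 3*s - 10) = s*(s - 5)*(s - 2)*(s + 4)*(s + 2)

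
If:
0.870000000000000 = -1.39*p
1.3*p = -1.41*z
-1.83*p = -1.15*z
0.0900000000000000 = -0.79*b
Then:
No Solution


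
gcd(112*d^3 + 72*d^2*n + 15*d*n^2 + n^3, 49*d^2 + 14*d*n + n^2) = 7*d + n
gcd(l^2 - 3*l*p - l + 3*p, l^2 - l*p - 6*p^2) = -l + 3*p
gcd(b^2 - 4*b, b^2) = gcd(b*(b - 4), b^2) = b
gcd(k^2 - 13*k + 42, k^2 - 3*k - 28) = k - 7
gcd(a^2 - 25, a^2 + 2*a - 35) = a - 5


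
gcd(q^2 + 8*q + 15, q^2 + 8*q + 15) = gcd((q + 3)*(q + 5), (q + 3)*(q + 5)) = q^2 + 8*q + 15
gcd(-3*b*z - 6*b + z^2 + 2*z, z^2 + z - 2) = z + 2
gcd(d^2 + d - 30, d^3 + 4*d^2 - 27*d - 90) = d^2 + d - 30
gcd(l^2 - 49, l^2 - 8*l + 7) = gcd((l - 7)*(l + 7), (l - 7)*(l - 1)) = l - 7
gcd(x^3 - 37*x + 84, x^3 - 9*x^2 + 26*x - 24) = x^2 - 7*x + 12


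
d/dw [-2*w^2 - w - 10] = -4*w - 1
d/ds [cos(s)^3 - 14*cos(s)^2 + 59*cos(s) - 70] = (-3*cos(s)^2 + 28*cos(s) - 59)*sin(s)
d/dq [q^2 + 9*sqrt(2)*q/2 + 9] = 2*q + 9*sqrt(2)/2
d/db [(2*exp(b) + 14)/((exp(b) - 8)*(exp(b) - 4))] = 2*(-exp(2*b) - 14*exp(b) + 116)*exp(b)/(exp(4*b) - 24*exp(3*b) + 208*exp(2*b) - 768*exp(b) + 1024)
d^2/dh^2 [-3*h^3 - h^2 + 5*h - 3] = -18*h - 2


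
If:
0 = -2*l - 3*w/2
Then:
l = -3*w/4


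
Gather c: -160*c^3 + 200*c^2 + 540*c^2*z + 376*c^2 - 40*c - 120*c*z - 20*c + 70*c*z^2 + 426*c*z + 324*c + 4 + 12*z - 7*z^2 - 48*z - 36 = -160*c^3 + c^2*(540*z + 576) + c*(70*z^2 + 306*z + 264) - 7*z^2 - 36*z - 32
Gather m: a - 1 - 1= a - 2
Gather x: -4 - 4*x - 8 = -4*x - 12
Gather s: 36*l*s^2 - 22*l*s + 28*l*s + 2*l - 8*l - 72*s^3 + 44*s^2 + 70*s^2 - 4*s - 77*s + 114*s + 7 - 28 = -6*l - 72*s^3 + s^2*(36*l + 114) + s*(6*l + 33) - 21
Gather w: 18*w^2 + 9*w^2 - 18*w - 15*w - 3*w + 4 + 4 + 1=27*w^2 - 36*w + 9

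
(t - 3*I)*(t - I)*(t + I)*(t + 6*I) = t^4 + 3*I*t^3 + 19*t^2 + 3*I*t + 18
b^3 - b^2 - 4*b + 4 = (b - 2)*(b - 1)*(b + 2)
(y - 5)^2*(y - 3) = y^3 - 13*y^2 + 55*y - 75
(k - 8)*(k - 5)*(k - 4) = k^3 - 17*k^2 + 92*k - 160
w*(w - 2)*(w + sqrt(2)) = w^3 - 2*w^2 + sqrt(2)*w^2 - 2*sqrt(2)*w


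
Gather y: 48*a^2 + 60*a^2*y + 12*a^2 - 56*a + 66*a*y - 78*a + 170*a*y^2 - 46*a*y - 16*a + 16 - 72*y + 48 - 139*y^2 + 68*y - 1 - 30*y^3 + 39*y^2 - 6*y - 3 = 60*a^2 - 150*a - 30*y^3 + y^2*(170*a - 100) + y*(60*a^2 + 20*a - 10) + 60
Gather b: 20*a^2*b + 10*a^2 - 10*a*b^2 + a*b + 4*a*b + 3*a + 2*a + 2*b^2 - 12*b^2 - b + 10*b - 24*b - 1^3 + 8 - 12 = 10*a^2 + 5*a + b^2*(-10*a - 10) + b*(20*a^2 + 5*a - 15) - 5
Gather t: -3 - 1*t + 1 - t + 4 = 2 - 2*t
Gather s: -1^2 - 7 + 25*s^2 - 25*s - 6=25*s^2 - 25*s - 14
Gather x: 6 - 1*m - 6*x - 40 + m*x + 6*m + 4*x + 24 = 5*m + x*(m - 2) - 10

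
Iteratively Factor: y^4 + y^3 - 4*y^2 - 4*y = (y + 2)*(y^3 - y^2 - 2*y) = (y + 1)*(y + 2)*(y^2 - 2*y) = (y - 2)*(y + 1)*(y + 2)*(y)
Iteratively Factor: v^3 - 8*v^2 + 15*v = (v - 5)*(v^2 - 3*v) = (v - 5)*(v - 3)*(v)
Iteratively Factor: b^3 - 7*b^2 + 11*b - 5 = (b - 1)*(b^2 - 6*b + 5) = (b - 5)*(b - 1)*(b - 1)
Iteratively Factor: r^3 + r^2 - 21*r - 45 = (r + 3)*(r^2 - 2*r - 15) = (r - 5)*(r + 3)*(r + 3)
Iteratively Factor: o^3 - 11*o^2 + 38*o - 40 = (o - 2)*(o^2 - 9*o + 20) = (o - 4)*(o - 2)*(o - 5)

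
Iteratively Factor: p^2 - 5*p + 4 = (p - 4)*(p - 1)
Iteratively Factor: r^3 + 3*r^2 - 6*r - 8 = (r + 4)*(r^2 - r - 2) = (r + 1)*(r + 4)*(r - 2)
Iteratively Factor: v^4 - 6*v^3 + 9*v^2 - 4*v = (v - 1)*(v^3 - 5*v^2 + 4*v) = (v - 4)*(v - 1)*(v^2 - v) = (v - 4)*(v - 1)^2*(v)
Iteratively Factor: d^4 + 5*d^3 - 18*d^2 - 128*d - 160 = (d + 4)*(d^3 + d^2 - 22*d - 40) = (d + 4)^2*(d^2 - 3*d - 10) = (d + 2)*(d + 4)^2*(d - 5)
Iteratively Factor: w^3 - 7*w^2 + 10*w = (w - 2)*(w^2 - 5*w) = w*(w - 2)*(w - 5)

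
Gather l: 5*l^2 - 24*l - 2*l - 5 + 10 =5*l^2 - 26*l + 5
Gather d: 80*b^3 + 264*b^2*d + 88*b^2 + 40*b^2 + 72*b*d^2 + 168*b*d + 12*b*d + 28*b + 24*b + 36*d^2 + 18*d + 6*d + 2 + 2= 80*b^3 + 128*b^2 + 52*b + d^2*(72*b + 36) + d*(264*b^2 + 180*b + 24) + 4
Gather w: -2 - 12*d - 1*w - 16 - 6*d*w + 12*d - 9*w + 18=w*(-6*d - 10)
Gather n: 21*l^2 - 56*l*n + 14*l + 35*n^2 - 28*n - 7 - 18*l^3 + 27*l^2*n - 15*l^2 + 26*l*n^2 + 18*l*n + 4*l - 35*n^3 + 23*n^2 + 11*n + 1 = -18*l^3 + 6*l^2 + 18*l - 35*n^3 + n^2*(26*l + 58) + n*(27*l^2 - 38*l - 17) - 6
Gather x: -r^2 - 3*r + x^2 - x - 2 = -r^2 - 3*r + x^2 - x - 2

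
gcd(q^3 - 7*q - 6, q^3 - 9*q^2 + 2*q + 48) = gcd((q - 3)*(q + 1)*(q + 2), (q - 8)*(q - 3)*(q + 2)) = q^2 - q - 6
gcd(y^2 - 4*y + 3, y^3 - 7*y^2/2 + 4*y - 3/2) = y - 1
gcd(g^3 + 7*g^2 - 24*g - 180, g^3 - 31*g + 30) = g^2 + g - 30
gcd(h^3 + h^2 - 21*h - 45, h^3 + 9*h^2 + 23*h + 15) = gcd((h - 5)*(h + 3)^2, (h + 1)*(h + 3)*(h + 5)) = h + 3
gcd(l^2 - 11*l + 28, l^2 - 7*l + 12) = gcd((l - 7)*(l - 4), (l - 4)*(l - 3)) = l - 4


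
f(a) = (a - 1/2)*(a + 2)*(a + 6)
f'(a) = (a - 1/2)*(a + 2) + (a - 1/2)*(a + 6) + (a + 2)*(a + 6) = 3*a^2 + 15*a + 8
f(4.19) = 232.75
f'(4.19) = 123.52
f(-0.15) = -7.03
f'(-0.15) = 5.82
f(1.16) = 14.93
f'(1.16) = 29.44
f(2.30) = 64.24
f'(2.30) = 58.37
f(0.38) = -1.82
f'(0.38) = 14.13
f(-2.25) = 2.58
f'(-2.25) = -10.56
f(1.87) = 41.73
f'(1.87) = 46.54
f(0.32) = -2.64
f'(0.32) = 13.11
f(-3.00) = 10.50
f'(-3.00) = -10.00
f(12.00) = 2898.00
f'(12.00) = 620.00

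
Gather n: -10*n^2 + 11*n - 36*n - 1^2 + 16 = -10*n^2 - 25*n + 15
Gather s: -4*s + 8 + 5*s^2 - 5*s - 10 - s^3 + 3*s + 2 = -s^3 + 5*s^2 - 6*s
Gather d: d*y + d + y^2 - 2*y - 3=d*(y + 1) + y^2 - 2*y - 3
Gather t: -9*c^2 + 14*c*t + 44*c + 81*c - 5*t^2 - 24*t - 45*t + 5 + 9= -9*c^2 + 125*c - 5*t^2 + t*(14*c - 69) + 14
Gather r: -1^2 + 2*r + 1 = 2*r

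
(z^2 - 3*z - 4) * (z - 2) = z^3 - 5*z^2 + 2*z + 8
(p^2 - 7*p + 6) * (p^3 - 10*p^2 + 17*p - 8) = p^5 - 17*p^4 + 93*p^3 - 187*p^2 + 158*p - 48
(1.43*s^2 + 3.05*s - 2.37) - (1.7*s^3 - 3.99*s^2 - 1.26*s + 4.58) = -1.7*s^3 + 5.42*s^2 + 4.31*s - 6.95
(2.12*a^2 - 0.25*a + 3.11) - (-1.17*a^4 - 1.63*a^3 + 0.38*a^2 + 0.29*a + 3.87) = 1.17*a^4 + 1.63*a^3 + 1.74*a^2 - 0.54*a - 0.76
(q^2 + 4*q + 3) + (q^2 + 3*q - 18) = 2*q^2 + 7*q - 15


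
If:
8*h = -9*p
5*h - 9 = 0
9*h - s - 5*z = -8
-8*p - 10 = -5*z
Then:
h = 9/5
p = -8/5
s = 27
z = -14/25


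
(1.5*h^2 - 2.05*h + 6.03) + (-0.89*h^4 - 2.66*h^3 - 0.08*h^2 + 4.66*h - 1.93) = -0.89*h^4 - 2.66*h^3 + 1.42*h^2 + 2.61*h + 4.1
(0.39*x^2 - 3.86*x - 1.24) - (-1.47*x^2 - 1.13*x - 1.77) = 1.86*x^2 - 2.73*x + 0.53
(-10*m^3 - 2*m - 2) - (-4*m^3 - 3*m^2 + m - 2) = -6*m^3 + 3*m^2 - 3*m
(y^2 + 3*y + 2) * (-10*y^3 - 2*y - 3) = -10*y^5 - 30*y^4 - 22*y^3 - 9*y^2 - 13*y - 6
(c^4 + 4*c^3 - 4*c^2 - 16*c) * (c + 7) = c^5 + 11*c^4 + 24*c^3 - 44*c^2 - 112*c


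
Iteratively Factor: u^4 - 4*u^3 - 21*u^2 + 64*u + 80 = (u + 4)*(u^3 - 8*u^2 + 11*u + 20) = (u - 4)*(u + 4)*(u^2 - 4*u - 5) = (u - 4)*(u + 1)*(u + 4)*(u - 5)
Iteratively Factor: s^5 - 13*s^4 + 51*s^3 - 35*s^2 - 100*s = (s - 4)*(s^4 - 9*s^3 + 15*s^2 + 25*s) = s*(s - 4)*(s^3 - 9*s^2 + 15*s + 25) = s*(s - 5)*(s - 4)*(s^2 - 4*s - 5) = s*(s - 5)^2*(s - 4)*(s + 1)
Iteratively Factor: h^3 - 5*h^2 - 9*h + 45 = (h + 3)*(h^2 - 8*h + 15) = (h - 5)*(h + 3)*(h - 3)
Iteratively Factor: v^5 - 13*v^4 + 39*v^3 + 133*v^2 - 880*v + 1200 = (v - 5)*(v^4 - 8*v^3 - v^2 + 128*v - 240) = (v - 5)*(v + 4)*(v^3 - 12*v^2 + 47*v - 60) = (v - 5)^2*(v + 4)*(v^2 - 7*v + 12) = (v - 5)^2*(v - 3)*(v + 4)*(v - 4)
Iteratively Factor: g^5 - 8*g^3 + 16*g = (g - 2)*(g^4 + 2*g^3 - 4*g^2 - 8*g) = g*(g - 2)*(g^3 + 2*g^2 - 4*g - 8) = g*(g - 2)*(g + 2)*(g^2 - 4) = g*(g - 2)*(g + 2)^2*(g - 2)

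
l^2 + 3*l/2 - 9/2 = (l - 3/2)*(l + 3)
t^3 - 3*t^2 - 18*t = t*(t - 6)*(t + 3)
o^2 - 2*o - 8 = (o - 4)*(o + 2)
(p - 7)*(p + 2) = p^2 - 5*p - 14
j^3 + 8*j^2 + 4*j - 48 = (j - 2)*(j + 4)*(j + 6)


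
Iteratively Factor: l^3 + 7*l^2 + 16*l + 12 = (l + 2)*(l^2 + 5*l + 6) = (l + 2)^2*(l + 3)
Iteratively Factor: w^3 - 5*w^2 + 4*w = (w - 4)*(w^2 - w) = w*(w - 4)*(w - 1)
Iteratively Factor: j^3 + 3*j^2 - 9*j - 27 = (j - 3)*(j^2 + 6*j + 9) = (j - 3)*(j + 3)*(j + 3)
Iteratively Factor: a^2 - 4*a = (a - 4)*(a)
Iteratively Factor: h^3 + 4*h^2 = (h)*(h^2 + 4*h) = h^2*(h + 4)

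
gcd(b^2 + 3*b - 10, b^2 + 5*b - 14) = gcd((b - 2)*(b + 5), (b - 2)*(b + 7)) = b - 2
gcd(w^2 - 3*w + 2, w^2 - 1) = w - 1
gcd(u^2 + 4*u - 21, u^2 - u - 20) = 1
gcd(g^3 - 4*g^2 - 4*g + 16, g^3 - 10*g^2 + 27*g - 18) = 1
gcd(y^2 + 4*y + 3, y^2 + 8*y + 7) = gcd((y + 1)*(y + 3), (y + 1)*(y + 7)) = y + 1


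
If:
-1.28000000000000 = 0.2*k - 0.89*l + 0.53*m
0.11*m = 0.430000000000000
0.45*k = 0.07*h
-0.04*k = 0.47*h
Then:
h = 0.00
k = 0.00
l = 3.77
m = 3.91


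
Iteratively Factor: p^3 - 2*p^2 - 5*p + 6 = (p - 3)*(p^2 + p - 2) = (p - 3)*(p - 1)*(p + 2)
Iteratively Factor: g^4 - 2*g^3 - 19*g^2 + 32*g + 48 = (g - 3)*(g^3 + g^2 - 16*g - 16) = (g - 3)*(g + 1)*(g^2 - 16) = (g - 4)*(g - 3)*(g + 1)*(g + 4)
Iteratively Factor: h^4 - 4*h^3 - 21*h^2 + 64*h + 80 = (h + 1)*(h^3 - 5*h^2 - 16*h + 80) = (h + 1)*(h + 4)*(h^2 - 9*h + 20) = (h - 5)*(h + 1)*(h + 4)*(h - 4)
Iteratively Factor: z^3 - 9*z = (z)*(z^2 - 9) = z*(z + 3)*(z - 3)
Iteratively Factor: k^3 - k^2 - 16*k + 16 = (k + 4)*(k^2 - 5*k + 4) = (k - 1)*(k + 4)*(k - 4)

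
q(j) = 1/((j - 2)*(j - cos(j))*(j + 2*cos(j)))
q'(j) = (2*sin(j) - 1)/((j - 2)*(j - cos(j))*(j + 2*cos(j))^2) + (-sin(j) - 1)/((j - 2)*(j - cos(j))^2*(j + 2*cos(j))) - 1/((j - 2)^2*(j - cos(j))*(j + 2*cos(j)))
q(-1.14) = -0.67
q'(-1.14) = -6.45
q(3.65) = 0.07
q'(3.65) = -0.12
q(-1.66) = -0.09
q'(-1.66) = -0.18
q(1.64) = -1.08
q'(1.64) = -2.46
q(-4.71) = -0.01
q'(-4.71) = -0.00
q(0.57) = 1.14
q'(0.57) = 7.30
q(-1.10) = -1.08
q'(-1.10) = -15.96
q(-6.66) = -0.00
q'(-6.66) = -0.00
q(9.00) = 0.00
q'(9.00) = 0.00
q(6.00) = 0.01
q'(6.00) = 0.00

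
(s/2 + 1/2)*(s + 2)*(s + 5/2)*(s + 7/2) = s^4/2 + 9*s^3/2 + 115*s^2/8 + 153*s/8 + 35/4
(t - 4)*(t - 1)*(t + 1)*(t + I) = t^4 - 4*t^3 + I*t^3 - t^2 - 4*I*t^2 + 4*t - I*t + 4*I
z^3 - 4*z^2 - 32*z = z*(z - 8)*(z + 4)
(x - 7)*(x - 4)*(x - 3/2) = x^3 - 25*x^2/2 + 89*x/2 - 42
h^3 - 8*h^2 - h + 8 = (h - 8)*(h - 1)*(h + 1)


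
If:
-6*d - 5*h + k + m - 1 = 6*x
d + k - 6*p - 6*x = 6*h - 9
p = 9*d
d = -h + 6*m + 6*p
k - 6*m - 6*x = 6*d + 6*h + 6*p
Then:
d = 123/551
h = 699/551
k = 6*x + 5754/551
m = -970/551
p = 1107/551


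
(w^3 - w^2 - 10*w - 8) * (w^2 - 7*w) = w^5 - 8*w^4 - 3*w^3 + 62*w^2 + 56*w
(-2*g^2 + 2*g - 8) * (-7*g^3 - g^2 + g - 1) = 14*g^5 - 12*g^4 + 52*g^3 + 12*g^2 - 10*g + 8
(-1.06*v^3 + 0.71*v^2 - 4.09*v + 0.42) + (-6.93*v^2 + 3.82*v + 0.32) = -1.06*v^3 - 6.22*v^2 - 0.27*v + 0.74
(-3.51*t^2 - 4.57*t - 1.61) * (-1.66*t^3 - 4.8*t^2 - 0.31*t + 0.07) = 5.8266*t^5 + 24.4342*t^4 + 25.6967*t^3 + 8.899*t^2 + 0.1792*t - 0.1127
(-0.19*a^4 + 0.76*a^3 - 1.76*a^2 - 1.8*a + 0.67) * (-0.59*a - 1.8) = 0.1121*a^5 - 0.1064*a^4 - 0.3296*a^3 + 4.23*a^2 + 2.8447*a - 1.206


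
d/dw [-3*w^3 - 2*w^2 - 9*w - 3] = -9*w^2 - 4*w - 9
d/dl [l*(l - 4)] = 2*l - 4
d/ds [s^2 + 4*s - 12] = 2*s + 4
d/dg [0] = 0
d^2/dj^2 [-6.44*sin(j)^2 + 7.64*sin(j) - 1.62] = -7.64*sin(j) - 12.88*cos(2*j)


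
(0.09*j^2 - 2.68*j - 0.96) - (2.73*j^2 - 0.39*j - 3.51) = -2.64*j^2 - 2.29*j + 2.55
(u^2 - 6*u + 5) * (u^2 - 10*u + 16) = u^4 - 16*u^3 + 81*u^2 - 146*u + 80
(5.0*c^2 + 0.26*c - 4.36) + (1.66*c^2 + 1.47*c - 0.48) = 6.66*c^2 + 1.73*c - 4.84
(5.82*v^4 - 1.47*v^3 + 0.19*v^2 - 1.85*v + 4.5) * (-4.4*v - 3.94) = -25.608*v^5 - 16.4628*v^4 + 4.9558*v^3 + 7.3914*v^2 - 12.511*v - 17.73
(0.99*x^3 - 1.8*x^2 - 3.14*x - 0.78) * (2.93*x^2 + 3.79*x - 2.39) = 2.9007*x^5 - 1.5219*x^4 - 18.3883*x^3 - 9.884*x^2 + 4.5484*x + 1.8642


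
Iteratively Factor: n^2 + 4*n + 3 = (n + 3)*(n + 1)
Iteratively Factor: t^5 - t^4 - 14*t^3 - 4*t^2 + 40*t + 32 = (t + 2)*(t^4 - 3*t^3 - 8*t^2 + 12*t + 16) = (t - 2)*(t + 2)*(t^3 - t^2 - 10*t - 8) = (t - 4)*(t - 2)*(t + 2)*(t^2 + 3*t + 2) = (t - 4)*(t - 2)*(t + 2)^2*(t + 1)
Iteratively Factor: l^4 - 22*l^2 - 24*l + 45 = (l - 5)*(l^3 + 5*l^2 + 3*l - 9) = (l - 5)*(l + 3)*(l^2 + 2*l - 3) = (l - 5)*(l - 1)*(l + 3)*(l + 3)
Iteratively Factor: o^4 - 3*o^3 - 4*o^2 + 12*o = (o)*(o^3 - 3*o^2 - 4*o + 12) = o*(o - 3)*(o^2 - 4) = o*(o - 3)*(o - 2)*(o + 2)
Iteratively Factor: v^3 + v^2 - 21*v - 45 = (v - 5)*(v^2 + 6*v + 9) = (v - 5)*(v + 3)*(v + 3)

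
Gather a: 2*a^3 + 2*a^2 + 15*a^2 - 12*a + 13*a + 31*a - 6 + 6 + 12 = 2*a^3 + 17*a^2 + 32*a + 12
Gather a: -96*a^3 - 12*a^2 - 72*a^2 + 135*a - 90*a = -96*a^3 - 84*a^2 + 45*a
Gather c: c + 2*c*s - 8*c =c*(2*s - 7)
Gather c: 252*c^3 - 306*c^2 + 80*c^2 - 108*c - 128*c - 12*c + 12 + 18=252*c^3 - 226*c^2 - 248*c + 30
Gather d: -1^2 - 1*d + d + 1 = 0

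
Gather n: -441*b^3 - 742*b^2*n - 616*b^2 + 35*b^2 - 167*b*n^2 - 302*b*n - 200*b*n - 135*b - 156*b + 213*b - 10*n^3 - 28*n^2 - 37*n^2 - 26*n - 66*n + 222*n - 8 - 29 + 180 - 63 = -441*b^3 - 581*b^2 - 78*b - 10*n^3 + n^2*(-167*b - 65) + n*(-742*b^2 - 502*b + 130) + 80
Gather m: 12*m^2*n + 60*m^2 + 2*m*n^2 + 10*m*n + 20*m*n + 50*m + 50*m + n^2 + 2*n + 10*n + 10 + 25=m^2*(12*n + 60) + m*(2*n^2 + 30*n + 100) + n^2 + 12*n + 35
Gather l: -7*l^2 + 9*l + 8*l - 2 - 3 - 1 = -7*l^2 + 17*l - 6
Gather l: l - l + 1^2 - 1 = 0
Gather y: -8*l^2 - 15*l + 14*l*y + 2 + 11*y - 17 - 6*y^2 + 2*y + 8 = -8*l^2 - 15*l - 6*y^2 + y*(14*l + 13) - 7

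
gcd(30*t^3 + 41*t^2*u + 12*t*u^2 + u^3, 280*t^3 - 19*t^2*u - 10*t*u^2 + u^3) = 5*t + u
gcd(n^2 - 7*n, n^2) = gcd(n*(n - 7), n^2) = n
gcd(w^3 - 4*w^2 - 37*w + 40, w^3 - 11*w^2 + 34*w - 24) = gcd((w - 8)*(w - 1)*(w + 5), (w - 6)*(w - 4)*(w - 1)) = w - 1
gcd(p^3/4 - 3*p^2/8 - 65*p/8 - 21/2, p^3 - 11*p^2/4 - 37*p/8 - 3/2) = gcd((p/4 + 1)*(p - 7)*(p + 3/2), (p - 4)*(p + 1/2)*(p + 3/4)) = 1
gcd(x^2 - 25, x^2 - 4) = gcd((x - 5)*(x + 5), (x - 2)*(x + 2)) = 1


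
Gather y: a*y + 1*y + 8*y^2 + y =8*y^2 + y*(a + 2)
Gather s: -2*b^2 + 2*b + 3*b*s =-2*b^2 + 3*b*s + 2*b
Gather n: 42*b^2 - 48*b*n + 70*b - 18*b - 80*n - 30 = 42*b^2 + 52*b + n*(-48*b - 80) - 30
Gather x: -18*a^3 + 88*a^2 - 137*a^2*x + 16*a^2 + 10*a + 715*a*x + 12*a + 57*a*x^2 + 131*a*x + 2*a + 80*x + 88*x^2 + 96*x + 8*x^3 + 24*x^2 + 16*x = -18*a^3 + 104*a^2 + 24*a + 8*x^3 + x^2*(57*a + 112) + x*(-137*a^2 + 846*a + 192)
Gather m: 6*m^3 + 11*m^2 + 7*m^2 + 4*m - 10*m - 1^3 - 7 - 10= 6*m^3 + 18*m^2 - 6*m - 18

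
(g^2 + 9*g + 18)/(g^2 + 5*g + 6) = (g + 6)/(g + 2)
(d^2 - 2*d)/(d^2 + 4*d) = (d - 2)/(d + 4)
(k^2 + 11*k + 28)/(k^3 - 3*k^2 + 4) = (k^2 + 11*k + 28)/(k^3 - 3*k^2 + 4)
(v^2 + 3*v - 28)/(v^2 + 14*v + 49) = (v - 4)/(v + 7)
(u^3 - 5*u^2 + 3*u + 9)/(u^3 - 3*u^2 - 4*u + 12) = (u^2 - 2*u - 3)/(u^2 - 4)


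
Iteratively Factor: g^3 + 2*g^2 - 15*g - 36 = (g - 4)*(g^2 + 6*g + 9) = (g - 4)*(g + 3)*(g + 3)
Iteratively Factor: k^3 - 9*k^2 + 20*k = (k)*(k^2 - 9*k + 20) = k*(k - 4)*(k - 5)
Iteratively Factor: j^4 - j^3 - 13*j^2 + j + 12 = (j - 1)*(j^3 - 13*j - 12) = (j - 1)*(j + 1)*(j^2 - j - 12) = (j - 1)*(j + 1)*(j + 3)*(j - 4)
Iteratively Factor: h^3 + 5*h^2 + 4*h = (h)*(h^2 + 5*h + 4) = h*(h + 1)*(h + 4)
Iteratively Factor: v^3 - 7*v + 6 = (v - 2)*(v^2 + 2*v - 3) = (v - 2)*(v - 1)*(v + 3)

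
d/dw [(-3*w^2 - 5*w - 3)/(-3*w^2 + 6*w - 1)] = (-33*w^2 - 12*w + 23)/(9*w^4 - 36*w^3 + 42*w^2 - 12*w + 1)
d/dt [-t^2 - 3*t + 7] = -2*t - 3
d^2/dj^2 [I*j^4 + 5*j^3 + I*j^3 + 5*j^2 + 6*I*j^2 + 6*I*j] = 12*I*j^2 + 6*j*(5 + I) + 10 + 12*I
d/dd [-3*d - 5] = -3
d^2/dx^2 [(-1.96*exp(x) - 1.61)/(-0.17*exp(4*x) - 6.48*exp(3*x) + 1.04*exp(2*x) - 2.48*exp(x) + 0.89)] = (0.509796*exp(8*x) + 24.49496*exp(7*x) + 369.303928*exp(6*x) + 557.9616*exp(5*x) - 237.377952*exp(4*x) + 214.613168*exp(3*x) + 60.224136*exp(2*x) + 8.267392*exp(x) + 5.106108)*exp(x)/(0.004913*exp(12*x) + 0.561816*exp(11*x) + 21.324936*exp(10*x) + 265.438824*exp(9*x) - 114.143787*exp(8*x) + 324.921552*exp(7*x) - 209.437712*exp(6*x) + 161.346864*exp(5*x) - 107.489085*exp(4*x) + 44.424344*exp(3*x) - 18.89292*exp(2*x) + 5.893224*exp(x) - 0.704969)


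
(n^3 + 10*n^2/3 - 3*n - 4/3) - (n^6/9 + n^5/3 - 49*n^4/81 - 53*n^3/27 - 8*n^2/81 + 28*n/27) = -n^6/9 - n^5/3 + 49*n^4/81 + 80*n^3/27 + 278*n^2/81 - 109*n/27 - 4/3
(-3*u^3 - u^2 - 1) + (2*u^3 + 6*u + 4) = -u^3 - u^2 + 6*u + 3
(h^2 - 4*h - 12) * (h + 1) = h^3 - 3*h^2 - 16*h - 12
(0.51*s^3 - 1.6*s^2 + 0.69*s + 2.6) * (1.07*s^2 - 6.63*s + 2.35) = 0.5457*s^5 - 5.0933*s^4 + 12.5448*s^3 - 5.5527*s^2 - 15.6165*s + 6.11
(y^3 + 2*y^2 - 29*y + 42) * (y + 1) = y^4 + 3*y^3 - 27*y^2 + 13*y + 42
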